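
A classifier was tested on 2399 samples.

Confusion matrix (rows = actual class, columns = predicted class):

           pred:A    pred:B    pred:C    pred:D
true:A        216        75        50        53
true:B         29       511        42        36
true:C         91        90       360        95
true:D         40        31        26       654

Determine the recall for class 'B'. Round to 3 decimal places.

Treat 'B' as positive and all other classes as negative.
recall = TP/(TP+FN).
B: TP=511, FN=29+42+36=107 → 511/618 = 0.8269

0.827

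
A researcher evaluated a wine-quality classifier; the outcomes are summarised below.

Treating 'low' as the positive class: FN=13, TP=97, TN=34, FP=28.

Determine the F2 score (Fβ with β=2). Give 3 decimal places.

0.858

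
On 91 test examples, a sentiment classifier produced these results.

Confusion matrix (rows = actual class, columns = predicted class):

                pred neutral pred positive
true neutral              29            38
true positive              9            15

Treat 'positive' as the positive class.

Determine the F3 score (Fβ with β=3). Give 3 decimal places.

0.558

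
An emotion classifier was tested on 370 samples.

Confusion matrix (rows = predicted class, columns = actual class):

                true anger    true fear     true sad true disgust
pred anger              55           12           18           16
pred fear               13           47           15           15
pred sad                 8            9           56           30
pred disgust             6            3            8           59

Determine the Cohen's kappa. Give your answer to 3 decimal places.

Observed agreement pₒ = trace/N = 217/370 = 0.5865
Expected agreement pₑ = Σ (rowᵢ·colᵢ)/N² = (82·101 + 71·90 + 97·103 + 120·76)/370² = 0.2468
κ = (pₒ − pₑ)/(1 − pₑ) = (0.5865 − 0.2468)/(1 − 0.2468) = 0.451

0.451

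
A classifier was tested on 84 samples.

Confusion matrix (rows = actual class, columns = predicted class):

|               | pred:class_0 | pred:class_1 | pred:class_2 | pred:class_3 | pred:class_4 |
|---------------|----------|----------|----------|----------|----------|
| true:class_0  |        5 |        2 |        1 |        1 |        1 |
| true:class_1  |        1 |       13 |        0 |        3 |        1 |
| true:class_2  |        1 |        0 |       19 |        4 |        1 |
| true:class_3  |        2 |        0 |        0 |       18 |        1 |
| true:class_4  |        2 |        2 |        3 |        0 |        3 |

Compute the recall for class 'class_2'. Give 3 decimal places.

0.760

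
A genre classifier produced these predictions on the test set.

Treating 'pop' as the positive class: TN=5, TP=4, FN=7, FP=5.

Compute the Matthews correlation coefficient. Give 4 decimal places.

-0.1376

MCC = (TP·TN − FP·FN) / √((TP+FP)(TP+FN)(TN+FP)(TN+FN))
Numerator = 4·5 − 5·7 = -15
Denominator = √(9·11·10·12) = √11880 = 108.9954
MCC = -15 / 108.9954 = -0.1376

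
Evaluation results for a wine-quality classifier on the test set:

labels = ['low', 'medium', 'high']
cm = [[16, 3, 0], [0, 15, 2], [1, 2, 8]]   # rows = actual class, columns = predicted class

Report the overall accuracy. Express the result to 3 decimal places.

Accuracy = trace / total = (16+15+8=39) / 47 = 39/47 = 0.830

0.830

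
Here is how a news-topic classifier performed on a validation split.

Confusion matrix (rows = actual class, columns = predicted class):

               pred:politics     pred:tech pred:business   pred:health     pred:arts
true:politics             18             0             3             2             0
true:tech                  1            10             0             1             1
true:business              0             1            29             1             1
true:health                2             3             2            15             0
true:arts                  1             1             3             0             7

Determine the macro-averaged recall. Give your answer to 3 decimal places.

Per-class recall (TP/(TP+FN)):
  politics: TP=18, FN=0+3+2+0=5 → 18/23 = 0.7826
  tech: TP=10, FN=1+0+1+1=3 → 10/13 = 0.7692
  business: TP=29, FN=0+1+1+1=3 → 29/32 = 0.9063
  health: TP=15, FN=2+3+2+0=7 → 15/22 = 0.6818
  arts: TP=7, FN=1+1+3+0=5 → 7/12 = 0.5833
Macro-recall = mean = (0.7826 + 0.7692 + 0.9063 + 0.6818 + 0.5833) / 5 = 0.745

0.745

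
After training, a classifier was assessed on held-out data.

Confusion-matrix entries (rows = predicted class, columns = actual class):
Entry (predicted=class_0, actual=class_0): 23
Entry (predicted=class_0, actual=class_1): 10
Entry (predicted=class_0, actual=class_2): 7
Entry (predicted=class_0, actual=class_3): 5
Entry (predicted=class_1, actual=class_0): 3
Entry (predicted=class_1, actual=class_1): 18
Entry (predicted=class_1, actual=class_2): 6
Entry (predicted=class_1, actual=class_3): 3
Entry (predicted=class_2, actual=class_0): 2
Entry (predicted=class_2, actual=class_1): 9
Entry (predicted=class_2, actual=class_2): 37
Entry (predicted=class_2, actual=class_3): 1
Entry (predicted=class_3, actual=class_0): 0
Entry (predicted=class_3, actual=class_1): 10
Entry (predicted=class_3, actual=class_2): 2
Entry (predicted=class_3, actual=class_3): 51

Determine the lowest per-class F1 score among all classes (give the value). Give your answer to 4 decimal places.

0.4675

Per-class F1 score (2·TP/(2·TP+FP+FN)):
  class_0: TP=23, FP=10+7+5=22, FN=3+2+0=5 → 46/73 = 0.63014
  class_1: TP=18, FP=3+6+3=12, FN=10+9+10=29 → 36/77 = 0.46753
  class_2: TP=37, FP=2+9+1=12, FN=7+6+2=15 → 74/101 = 0.73267
  class_3: TP=51, FP=0+10+2=12, FN=5+3+1=9 → 102/123 = 0.82927
Lowest is class 'class_1' with F1 score = 0.4675.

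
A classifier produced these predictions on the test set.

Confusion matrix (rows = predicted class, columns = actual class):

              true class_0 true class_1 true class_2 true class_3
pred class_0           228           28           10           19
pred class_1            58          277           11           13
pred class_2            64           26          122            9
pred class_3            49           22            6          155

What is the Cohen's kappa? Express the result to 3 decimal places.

0.609

Observed agreement pₒ = trace/N = 782/1097 = 0.7129
Expected agreement pₑ = Σ (rowᵢ·colᵢ)/N² = (399·285 + 353·359 + 149·221 + 196·232)/1097² = 0.2649
κ = (pₒ − pₑ)/(1 − pₑ) = (0.7129 − 0.2649)/(1 − 0.2649) = 0.609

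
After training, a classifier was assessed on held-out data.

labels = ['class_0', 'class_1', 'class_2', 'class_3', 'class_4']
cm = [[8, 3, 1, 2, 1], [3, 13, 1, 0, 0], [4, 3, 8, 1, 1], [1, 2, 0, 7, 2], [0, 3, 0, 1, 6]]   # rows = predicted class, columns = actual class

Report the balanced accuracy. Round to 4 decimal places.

Balanced accuracy = mean of per-class recall.
  class_0: recall = 8/16 = 0.50000
  class_1: recall = 13/24 = 0.54167
  class_2: recall = 8/10 = 0.80000
  class_3: recall = 7/11 = 0.63636
  class_4: recall = 6/10 = 0.60000
Mean = (0.50000 + 0.54167 + 0.80000 + 0.63636 + 0.60000) / 5 = 0.6156

0.6156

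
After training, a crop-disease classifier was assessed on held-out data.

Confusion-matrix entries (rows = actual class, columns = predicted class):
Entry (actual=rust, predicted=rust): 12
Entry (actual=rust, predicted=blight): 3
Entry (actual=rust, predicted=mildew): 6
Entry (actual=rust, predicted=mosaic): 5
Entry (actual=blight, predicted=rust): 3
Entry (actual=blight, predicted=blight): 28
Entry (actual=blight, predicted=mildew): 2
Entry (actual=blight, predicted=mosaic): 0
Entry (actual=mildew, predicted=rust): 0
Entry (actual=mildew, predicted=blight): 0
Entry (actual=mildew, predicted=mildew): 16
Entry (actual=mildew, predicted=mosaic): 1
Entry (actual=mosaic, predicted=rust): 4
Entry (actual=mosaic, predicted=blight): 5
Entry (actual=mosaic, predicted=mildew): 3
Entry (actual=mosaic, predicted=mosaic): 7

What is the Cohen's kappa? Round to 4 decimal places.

Observed agreement pₒ = trace/N = 63/95 = 0.66316
Expected agreement pₑ = Σ (rowᵢ·colᵢ)/N² = (26·19 + 33·36 + 17·27 + 19·13)/95² = 0.26460
κ = (pₒ − pₑ)/(1 − pₑ) = (0.66316 − 0.26460)/(1 − 0.26460) = 0.5420

0.5420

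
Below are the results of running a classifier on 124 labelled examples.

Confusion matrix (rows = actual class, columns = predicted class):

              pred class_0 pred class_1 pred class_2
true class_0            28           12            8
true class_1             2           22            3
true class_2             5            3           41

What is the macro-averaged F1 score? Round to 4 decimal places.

0.7247

Per-class F1 score (2·TP/(2·TP+FP+FN)):
  class_0: TP=28, FP=2+5=7, FN=12+8=20 → 56/83 = 0.67470
  class_1: TP=22, FP=12+3=15, FN=2+3=5 → 44/64 = 0.68750
  class_2: TP=41, FP=8+3=11, FN=5+3=8 → 82/101 = 0.81188
Macro-F1 score = mean = (0.67470 + 0.68750 + 0.81188) / 3 = 0.7247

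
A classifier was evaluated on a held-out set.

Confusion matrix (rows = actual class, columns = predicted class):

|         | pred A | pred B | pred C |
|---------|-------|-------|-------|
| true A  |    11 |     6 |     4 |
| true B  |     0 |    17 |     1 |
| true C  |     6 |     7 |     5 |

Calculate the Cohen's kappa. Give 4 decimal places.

0.3702

Observed agreement pₒ = trace/N = 33/57 = 0.57895
Expected agreement pₑ = Σ (rowᵢ·colᵢ)/N² = (21·17 + 18·30 + 18·10)/57² = 0.33149
κ = (pₒ − pₑ)/(1 − pₑ) = (0.57895 − 0.33149)/(1 − 0.33149) = 0.3702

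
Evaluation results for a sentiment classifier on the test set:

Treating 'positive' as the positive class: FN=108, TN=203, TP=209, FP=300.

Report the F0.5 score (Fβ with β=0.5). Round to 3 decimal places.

0.444

Fβ = (1+β²)·TP / ((1+β²)·TP + β²·FN + FP), with β²=1/4
= 1.25·209 / (1.25·209 + 0.25·108 + 300) = 0.444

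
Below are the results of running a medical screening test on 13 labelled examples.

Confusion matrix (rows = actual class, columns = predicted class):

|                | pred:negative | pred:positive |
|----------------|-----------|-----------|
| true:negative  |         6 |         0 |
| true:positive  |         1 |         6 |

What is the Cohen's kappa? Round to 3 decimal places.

Observed agreement pₒ = trace/N = 12/13 = 0.9231
Expected agreement pₑ = Σ (rowᵢ·colᵢ)/N² = (6·7 + 7·6)/13² = 0.4970
κ = (pₒ − pₑ)/(1 − pₑ) = (0.9231 − 0.4970)/(1 − 0.4970) = 0.847

0.847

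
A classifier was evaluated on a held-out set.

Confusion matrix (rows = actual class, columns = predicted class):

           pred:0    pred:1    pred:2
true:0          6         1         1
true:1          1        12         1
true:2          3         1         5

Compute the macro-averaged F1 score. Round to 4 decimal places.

0.7163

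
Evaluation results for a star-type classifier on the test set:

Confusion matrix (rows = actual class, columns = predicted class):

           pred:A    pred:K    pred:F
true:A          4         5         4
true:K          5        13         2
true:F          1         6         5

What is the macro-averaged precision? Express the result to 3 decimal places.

0.465

Per-class precision (TP/(TP+FP)):
  A: TP=4, FP=5+1=6 → 4/10 = 0.4000
  K: TP=13, FP=5+6=11 → 13/24 = 0.5417
  F: TP=5, FP=4+2=6 → 5/11 = 0.4545
Macro-precision = mean = (0.4000 + 0.5417 + 0.4545) / 3 = 0.465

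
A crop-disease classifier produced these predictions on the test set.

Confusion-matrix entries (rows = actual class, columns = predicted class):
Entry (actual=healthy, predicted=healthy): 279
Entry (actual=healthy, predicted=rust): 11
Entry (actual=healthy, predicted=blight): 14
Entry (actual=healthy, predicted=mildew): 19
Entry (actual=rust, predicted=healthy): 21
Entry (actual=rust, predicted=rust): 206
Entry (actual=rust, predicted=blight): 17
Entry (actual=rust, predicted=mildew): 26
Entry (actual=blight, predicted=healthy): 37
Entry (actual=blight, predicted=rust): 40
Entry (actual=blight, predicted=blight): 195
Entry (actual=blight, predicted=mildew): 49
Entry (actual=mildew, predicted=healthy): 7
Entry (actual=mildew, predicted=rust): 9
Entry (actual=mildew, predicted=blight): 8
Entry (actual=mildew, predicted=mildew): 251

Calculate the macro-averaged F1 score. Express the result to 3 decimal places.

Per-class F1 score (2·TP/(2·TP+FP+FN)):
  healthy: TP=279, FP=21+37+7=65, FN=11+14+19=44 → 558/667 = 0.8366
  rust: TP=206, FP=11+40+9=60, FN=21+17+26=64 → 412/536 = 0.7687
  blight: TP=195, FP=14+17+8=39, FN=37+40+49=126 → 390/555 = 0.7027
  mildew: TP=251, FP=19+26+49=94, FN=7+9+8=24 → 502/620 = 0.8097
Macro-F1 score = mean = (0.8366 + 0.7687 + 0.7027 + 0.8097) / 4 = 0.779

0.779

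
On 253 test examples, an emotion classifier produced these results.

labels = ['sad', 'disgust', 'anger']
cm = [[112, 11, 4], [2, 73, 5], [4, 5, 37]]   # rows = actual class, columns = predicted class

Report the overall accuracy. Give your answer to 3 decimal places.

0.877

Accuracy = trace / total = (112+73+37=222) / 253 = 222/253 = 0.877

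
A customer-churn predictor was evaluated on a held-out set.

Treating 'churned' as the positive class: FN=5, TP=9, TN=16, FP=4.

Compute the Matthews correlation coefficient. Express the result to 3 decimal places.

MCC = (TP·TN − FP·FN) / √((TP+FP)(TP+FN)(TN+FP)(TN+FN))
Numerator = 9·16 − 4·5 = 124
Denominator = √(13·14·20·21) = √76440 = 276.4778
MCC = 124 / 276.4778 = 0.448

0.448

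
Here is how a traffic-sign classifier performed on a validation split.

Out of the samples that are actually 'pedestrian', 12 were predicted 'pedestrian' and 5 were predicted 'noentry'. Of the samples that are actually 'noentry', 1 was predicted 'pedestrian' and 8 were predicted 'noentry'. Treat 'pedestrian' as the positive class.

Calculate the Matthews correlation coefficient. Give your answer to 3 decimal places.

0.566

MCC = (TP·TN − FP·FN) / √((TP+FP)(TP+FN)(TN+FP)(TN+FN))
Numerator = 12·8 − 1·5 = 91
Denominator = √(13·17·9·13) = √25857 = 160.8011
MCC = 91 / 160.8011 = 0.566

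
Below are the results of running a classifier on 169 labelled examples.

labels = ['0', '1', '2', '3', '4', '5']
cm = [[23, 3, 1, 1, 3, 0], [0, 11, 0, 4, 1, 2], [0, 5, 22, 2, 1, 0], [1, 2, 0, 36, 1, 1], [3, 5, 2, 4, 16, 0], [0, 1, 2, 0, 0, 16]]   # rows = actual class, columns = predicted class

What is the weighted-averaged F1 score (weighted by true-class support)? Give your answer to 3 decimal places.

0.737

Per-class F1 score (2·TP/(2·TP+FP+FN)):
  0: TP=23, FP=0+0+1+3+0=4, FN=3+1+1+3+0=8 → 46/58 = 0.7931
  1: TP=11, FP=3+5+2+5+1=16, FN=0+0+4+1+2=7 → 22/45 = 0.4889
  2: TP=22, FP=1+0+0+2+2=5, FN=0+5+2+1+0=8 → 44/57 = 0.7719
  3: TP=36, FP=1+4+2+4+0=11, FN=1+2+0+1+1=5 → 72/88 = 0.8182
  4: TP=16, FP=3+1+1+1+0=6, FN=3+5+2+4+0=14 → 32/52 = 0.6154
  5: TP=16, FP=0+2+0+1+0=3, FN=0+1+2+0+0=3 → 32/38 = 0.8421
Weighted-F1 score = Σ (supportᵢ/N)·F1 scoreᵢ with N=169: (31/169)·0.7931 + (18/169)·0.4889 + (30/169)·0.7719 + (41/169)·0.8182 + (30/169)·0.6154 + (19/169)·0.8421 = 0.737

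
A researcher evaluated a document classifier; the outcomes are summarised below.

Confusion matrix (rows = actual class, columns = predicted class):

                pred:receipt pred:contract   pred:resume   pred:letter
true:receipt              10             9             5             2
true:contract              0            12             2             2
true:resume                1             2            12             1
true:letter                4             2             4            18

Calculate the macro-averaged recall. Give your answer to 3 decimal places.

0.632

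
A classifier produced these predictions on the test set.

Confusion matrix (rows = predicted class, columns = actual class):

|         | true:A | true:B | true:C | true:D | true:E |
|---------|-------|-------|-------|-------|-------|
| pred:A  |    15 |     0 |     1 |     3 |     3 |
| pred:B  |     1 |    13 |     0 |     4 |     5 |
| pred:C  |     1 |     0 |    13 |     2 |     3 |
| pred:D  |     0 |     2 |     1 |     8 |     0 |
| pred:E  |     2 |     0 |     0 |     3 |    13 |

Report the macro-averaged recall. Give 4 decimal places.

Per-class recall (TP/(TP+FN)):
  A: TP=15, FN=1+1+0+2=4 → 15/19 = 0.78947
  B: TP=13, FN=0+0+2+0=2 → 13/15 = 0.86667
  C: TP=13, FN=1+0+1+0=2 → 13/15 = 0.86667
  D: TP=8, FN=3+4+2+3=12 → 8/20 = 0.40000
  E: TP=13, FN=3+5+3+0=11 → 13/24 = 0.54167
Macro-recall = mean = (0.78947 + 0.86667 + 0.86667 + 0.40000 + 0.54167) / 5 = 0.6929

0.6929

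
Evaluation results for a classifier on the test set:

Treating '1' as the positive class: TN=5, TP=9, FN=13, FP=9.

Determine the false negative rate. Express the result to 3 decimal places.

0.591

FNR = FN/(FN+TP) = 13/(13+9) = 0.591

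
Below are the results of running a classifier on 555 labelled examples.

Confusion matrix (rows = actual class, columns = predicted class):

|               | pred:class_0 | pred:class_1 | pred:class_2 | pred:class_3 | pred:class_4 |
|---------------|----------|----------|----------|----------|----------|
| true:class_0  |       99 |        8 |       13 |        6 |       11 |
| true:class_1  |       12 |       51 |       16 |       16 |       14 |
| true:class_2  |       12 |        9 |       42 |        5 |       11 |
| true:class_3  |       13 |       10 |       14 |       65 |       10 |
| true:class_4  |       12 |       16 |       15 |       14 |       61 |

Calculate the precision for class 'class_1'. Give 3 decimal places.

0.543

precision = TP/(TP+FP).
class_1: TP=51, FP=8+9+10+16=43 → 51/94 = 0.5426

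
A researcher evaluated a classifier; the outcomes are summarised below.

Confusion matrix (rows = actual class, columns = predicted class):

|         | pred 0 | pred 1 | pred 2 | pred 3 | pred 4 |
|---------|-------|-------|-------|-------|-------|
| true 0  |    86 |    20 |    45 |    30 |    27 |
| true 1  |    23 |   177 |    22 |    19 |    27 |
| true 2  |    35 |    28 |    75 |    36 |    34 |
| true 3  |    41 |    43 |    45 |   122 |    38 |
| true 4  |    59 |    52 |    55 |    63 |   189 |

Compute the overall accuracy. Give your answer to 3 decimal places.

0.467

Accuracy = trace / total = (86+177+75+122+189=649) / 1391 = 649/1391 = 0.467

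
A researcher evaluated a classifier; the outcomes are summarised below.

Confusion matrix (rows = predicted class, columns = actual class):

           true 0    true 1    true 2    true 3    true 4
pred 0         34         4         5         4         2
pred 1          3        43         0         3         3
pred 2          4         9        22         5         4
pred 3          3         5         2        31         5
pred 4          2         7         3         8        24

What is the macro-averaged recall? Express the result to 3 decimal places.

0.660

Per-class recall (TP/(TP+FN)):
  0: TP=34, FN=3+4+3+2=12 → 34/46 = 0.7391
  1: TP=43, FN=4+9+5+7=25 → 43/68 = 0.6324
  2: TP=22, FN=5+0+2+3=10 → 22/32 = 0.6875
  3: TP=31, FN=4+3+5+8=20 → 31/51 = 0.6078
  4: TP=24, FN=2+3+4+5=14 → 24/38 = 0.6316
Macro-recall = mean = (0.7391 + 0.6324 + 0.6875 + 0.6078 + 0.6316) / 5 = 0.660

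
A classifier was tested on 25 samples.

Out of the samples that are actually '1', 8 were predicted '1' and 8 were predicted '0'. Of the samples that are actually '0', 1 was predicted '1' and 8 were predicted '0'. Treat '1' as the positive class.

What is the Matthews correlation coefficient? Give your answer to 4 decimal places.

0.3889

MCC = (TP·TN − FP·FN) / √((TP+FP)(TP+FN)(TN+FP)(TN+FN))
Numerator = 8·8 − 1·8 = 56
Denominator = √(9·16·9·16) = √20736 = 144.0000
MCC = 56 / 144.0000 = 0.3889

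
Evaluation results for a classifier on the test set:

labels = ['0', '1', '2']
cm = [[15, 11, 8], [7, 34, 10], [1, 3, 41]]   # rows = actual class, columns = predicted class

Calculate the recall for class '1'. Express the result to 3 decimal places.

0.667

recall = TP/(TP+FN).
1: TP=34, FN=7+10=17 → 34/51 = 0.6667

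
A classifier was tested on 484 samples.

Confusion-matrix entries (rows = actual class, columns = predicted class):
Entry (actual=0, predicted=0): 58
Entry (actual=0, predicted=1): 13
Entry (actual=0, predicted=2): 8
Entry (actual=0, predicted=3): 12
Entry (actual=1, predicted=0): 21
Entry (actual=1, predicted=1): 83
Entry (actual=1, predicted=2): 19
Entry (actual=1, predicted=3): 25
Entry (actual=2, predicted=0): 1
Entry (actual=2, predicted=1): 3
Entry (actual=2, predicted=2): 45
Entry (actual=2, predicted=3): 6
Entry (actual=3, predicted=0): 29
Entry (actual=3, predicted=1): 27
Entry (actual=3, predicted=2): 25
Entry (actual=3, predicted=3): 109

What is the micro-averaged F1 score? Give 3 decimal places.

0.610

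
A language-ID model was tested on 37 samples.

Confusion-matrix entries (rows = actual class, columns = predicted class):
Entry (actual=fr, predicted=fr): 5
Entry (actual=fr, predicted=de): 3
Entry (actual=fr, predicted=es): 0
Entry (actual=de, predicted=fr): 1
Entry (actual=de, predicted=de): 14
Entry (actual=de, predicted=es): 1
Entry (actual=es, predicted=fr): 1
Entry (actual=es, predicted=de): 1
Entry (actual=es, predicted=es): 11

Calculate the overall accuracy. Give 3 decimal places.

Accuracy = trace / total = (5+14+11=30) / 37 = 30/37 = 0.811

0.811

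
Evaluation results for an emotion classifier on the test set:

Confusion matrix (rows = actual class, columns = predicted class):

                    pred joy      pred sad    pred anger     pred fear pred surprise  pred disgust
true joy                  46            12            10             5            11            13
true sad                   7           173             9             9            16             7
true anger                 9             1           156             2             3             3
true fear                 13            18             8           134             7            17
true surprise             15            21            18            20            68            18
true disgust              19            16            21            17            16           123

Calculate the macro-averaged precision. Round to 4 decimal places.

Per-class precision (TP/(TP+FP)):
  joy: TP=46, FP=7+9+13+15+19=63 → 46/109 = 0.42202
  sad: TP=173, FP=12+1+18+21+16=68 → 173/241 = 0.71784
  anger: TP=156, FP=10+9+8+18+21=66 → 156/222 = 0.70270
  fear: TP=134, FP=5+9+2+20+17=53 → 134/187 = 0.71658
  surprise: TP=68, FP=11+16+3+7+16=53 → 68/121 = 0.56198
  disgust: TP=123, FP=13+7+3+17+18=58 → 123/181 = 0.67956
Macro-precision = mean = (0.42202 + 0.71784 + 0.70270 + 0.71658 + 0.56198 + 0.67956) / 6 = 0.6334

0.6334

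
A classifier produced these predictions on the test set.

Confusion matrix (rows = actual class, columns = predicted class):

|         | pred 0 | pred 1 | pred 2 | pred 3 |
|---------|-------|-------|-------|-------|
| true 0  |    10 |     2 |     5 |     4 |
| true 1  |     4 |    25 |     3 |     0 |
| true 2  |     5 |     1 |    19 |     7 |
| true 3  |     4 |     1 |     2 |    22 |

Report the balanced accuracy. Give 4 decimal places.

0.6525

Balanced accuracy = mean of per-class recall.
  0: recall = 10/21 = 0.47619
  1: recall = 25/32 = 0.78125
  2: recall = 19/32 = 0.59375
  3: recall = 22/29 = 0.75862
Mean = (0.47619 + 0.78125 + 0.59375 + 0.75862) / 4 = 0.6525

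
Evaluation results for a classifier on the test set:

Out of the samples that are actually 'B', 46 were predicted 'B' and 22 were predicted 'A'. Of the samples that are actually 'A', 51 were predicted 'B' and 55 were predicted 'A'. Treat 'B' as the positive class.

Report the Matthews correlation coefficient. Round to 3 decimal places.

MCC = (TP·TN − FP·FN) / √((TP+FP)(TP+FN)(TN+FP)(TN+FN))
Numerator = 46·55 − 51·22 = 1408
Denominator = √(97·68·106·77) = √53836552 = 7337.3396
MCC = 1408 / 7337.3396 = 0.192

0.192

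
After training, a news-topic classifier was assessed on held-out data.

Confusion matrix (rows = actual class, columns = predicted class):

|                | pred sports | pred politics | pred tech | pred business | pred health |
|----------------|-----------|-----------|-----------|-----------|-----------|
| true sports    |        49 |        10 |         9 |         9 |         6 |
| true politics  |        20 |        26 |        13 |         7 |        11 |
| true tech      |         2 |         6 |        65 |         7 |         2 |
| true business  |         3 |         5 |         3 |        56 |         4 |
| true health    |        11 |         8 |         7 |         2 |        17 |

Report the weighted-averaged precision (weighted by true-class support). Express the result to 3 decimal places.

Per-class precision (TP/(TP+FP)):
  sports: TP=49, FP=20+2+3+11=36 → 49/85 = 0.5765
  politics: TP=26, FP=10+6+5+8=29 → 26/55 = 0.4727
  tech: TP=65, FP=9+13+3+7=32 → 65/97 = 0.6701
  business: TP=56, FP=9+7+7+2=25 → 56/81 = 0.6914
  health: TP=17, FP=6+11+2+4=23 → 17/40 = 0.4250
Weighted-precision = Σ (supportᵢ/N)·precisionᵢ with N=358: (83/358)·0.5765 + (77/358)·0.4727 + (82/358)·0.6701 + (71/358)·0.6914 + (45/358)·0.4250 = 0.579

0.579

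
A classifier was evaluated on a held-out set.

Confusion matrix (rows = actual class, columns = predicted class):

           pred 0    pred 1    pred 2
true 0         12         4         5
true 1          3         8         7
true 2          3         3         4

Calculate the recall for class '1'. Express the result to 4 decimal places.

0.4444

recall = TP/(TP+FN).
1: TP=8, FN=3+7=10 → 8/18 = 0.44444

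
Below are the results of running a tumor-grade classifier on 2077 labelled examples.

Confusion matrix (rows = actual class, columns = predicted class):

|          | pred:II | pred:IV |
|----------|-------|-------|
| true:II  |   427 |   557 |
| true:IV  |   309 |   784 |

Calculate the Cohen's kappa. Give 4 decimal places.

Observed agreement pₒ = trace/N = 1211/2077 = 0.58305
Expected agreement pₑ = Σ (rowᵢ·colᵢ)/N² = (984·736 + 1093·1341)/2077² = 0.50764
κ = (pₒ − pₑ)/(1 − pₑ) = (0.58305 − 0.50764)/(1 − 0.50764) = 0.1532

0.1532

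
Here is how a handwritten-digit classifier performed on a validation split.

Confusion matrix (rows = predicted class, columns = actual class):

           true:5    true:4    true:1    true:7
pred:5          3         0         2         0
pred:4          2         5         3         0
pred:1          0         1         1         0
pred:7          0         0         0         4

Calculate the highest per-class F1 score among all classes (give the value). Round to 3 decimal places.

1.000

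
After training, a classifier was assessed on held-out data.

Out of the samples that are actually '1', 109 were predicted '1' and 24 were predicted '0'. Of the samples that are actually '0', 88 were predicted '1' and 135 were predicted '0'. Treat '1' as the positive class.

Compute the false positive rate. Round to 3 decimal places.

FPR = FP/(FP+TN) = 88/(88+135) = 0.395

0.395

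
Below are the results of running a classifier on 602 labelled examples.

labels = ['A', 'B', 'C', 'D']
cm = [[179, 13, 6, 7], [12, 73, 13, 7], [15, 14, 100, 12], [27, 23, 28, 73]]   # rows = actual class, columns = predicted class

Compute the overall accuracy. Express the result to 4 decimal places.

0.7060

Accuracy = trace / total = (179+73+100+73=425) / 602 = 425/602 = 0.7060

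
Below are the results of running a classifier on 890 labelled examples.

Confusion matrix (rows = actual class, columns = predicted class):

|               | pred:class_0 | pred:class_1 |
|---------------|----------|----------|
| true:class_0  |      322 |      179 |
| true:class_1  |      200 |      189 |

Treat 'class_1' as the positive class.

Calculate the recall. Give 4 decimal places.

Recall = TP/(TP+FN) = 189/(189+200) = 189/389 = 0.4859

0.4859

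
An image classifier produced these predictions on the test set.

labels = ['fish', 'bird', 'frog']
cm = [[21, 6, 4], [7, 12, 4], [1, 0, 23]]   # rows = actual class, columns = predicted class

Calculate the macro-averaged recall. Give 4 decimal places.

Per-class recall (TP/(TP+FN)):
  fish: TP=21, FN=6+4=10 → 21/31 = 0.67742
  bird: TP=12, FN=7+4=11 → 12/23 = 0.52174
  frog: TP=23, FN=1+0=1 → 23/24 = 0.95833
Macro-recall = mean = (0.67742 + 0.52174 + 0.95833) / 3 = 0.7192

0.7192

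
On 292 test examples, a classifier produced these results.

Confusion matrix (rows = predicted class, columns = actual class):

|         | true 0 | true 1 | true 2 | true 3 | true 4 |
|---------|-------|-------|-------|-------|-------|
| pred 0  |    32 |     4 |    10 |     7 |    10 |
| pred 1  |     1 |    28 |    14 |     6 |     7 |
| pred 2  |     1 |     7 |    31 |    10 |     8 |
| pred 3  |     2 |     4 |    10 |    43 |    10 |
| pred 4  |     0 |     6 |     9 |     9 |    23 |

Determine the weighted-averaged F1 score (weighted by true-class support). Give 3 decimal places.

0.530

Per-class F1 score (2·TP/(2·TP+FP+FN)):
  0: TP=32, FP=4+10+7+10=31, FN=1+1+2+0=4 → 64/99 = 0.6465
  1: TP=28, FP=1+14+6+7=28, FN=4+7+4+6=21 → 56/105 = 0.5333
  2: TP=31, FP=1+7+10+8=26, FN=10+14+10+9=43 → 62/131 = 0.4733
  3: TP=43, FP=2+4+10+10=26, FN=7+6+10+9=32 → 86/144 = 0.5972
  4: TP=23, FP=0+6+9+9=24, FN=10+7+8+10=35 → 46/105 = 0.4381
Weighted-F1 score = Σ (supportᵢ/N)·F1 scoreᵢ with N=292: (36/292)·0.6465 + (49/292)·0.5333 + (74/292)·0.4733 + (75/292)·0.5972 + (58/292)·0.4381 = 0.530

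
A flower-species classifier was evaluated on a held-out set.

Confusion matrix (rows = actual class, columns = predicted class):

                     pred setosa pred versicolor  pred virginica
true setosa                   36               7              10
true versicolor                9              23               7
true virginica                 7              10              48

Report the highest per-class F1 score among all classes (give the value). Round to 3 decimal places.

0.738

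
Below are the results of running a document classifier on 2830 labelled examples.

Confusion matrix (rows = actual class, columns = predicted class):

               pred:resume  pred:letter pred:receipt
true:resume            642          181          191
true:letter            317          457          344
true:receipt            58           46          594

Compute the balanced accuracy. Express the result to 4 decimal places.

Balanced accuracy = mean of per-class recall.
  resume: recall = 642/1014 = 0.63314
  letter: recall = 457/1118 = 0.40877
  receipt: recall = 594/698 = 0.85100
Mean = (0.63314 + 0.40877 + 0.85100) / 3 = 0.6310

0.6310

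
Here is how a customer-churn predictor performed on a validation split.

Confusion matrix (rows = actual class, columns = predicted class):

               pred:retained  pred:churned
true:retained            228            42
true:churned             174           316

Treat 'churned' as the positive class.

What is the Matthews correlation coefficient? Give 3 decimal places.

0.469

MCC = (TP·TN − FP·FN) / √((TP+FP)(TP+FN)(TN+FP)(TN+FN))
Numerator = 316·228 − 42·174 = 64740
Denominator = √(358·490·270·402) = √19040086800 = 137985.8210
MCC = 64740 / 137985.8210 = 0.469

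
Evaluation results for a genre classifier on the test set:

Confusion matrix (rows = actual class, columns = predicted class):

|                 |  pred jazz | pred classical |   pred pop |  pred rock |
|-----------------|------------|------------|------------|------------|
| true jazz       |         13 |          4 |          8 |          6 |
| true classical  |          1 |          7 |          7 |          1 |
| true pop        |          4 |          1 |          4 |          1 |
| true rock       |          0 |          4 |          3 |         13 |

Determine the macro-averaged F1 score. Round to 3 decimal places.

0.463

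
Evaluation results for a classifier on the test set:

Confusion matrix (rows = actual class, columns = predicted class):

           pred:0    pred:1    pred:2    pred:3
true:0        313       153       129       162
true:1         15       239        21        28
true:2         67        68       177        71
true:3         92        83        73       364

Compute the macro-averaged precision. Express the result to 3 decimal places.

0.527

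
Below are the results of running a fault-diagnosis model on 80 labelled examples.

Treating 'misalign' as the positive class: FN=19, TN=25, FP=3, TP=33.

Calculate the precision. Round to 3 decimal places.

Precision = TP/(TP+FP) = 33/(33+3) = 33/36 = 0.917

0.917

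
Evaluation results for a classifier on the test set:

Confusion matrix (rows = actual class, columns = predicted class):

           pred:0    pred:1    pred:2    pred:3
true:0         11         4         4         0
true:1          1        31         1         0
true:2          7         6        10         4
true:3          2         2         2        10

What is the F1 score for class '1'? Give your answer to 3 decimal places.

0.816

One-vs-rest for '1': TP = diagonal; FP = other classes predicted '1'; FN = '1' predicted as other.
F1 score = 2·TP/(2·TP+FP+FN).
1: TP=31, FP=4+6+2=12, FN=1+1+0=2 → 62/76 = 0.8158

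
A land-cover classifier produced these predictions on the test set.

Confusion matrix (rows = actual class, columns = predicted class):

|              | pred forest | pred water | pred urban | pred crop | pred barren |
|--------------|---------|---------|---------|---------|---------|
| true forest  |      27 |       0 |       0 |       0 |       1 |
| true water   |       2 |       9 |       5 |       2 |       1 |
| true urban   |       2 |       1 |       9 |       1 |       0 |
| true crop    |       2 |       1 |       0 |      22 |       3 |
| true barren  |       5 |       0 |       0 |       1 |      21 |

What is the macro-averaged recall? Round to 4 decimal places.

0.7388

Per-class recall (TP/(TP+FN)):
  forest: TP=27, FN=0+0+0+1=1 → 27/28 = 0.96429
  water: TP=9, FN=2+5+2+1=10 → 9/19 = 0.47368
  urban: TP=9, FN=2+1+1+0=4 → 9/13 = 0.69231
  crop: TP=22, FN=2+1+0+3=6 → 22/28 = 0.78571
  barren: TP=21, FN=5+0+0+1=6 → 21/27 = 0.77778
Macro-recall = mean = (0.96429 + 0.47368 + 0.69231 + 0.78571 + 0.77778) / 5 = 0.7388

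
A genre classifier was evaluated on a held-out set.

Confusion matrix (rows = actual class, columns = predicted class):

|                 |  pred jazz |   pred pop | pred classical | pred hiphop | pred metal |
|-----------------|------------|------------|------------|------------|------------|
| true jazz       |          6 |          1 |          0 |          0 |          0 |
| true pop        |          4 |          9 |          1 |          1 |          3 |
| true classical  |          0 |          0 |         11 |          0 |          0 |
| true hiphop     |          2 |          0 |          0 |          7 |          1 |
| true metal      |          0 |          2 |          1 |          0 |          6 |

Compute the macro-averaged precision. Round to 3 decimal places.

Per-class precision (TP/(TP+FP)):
  jazz: TP=6, FP=4+0+2+0=6 → 6/12 = 0.5000
  pop: TP=9, FP=1+0+0+2=3 → 9/12 = 0.7500
  classical: TP=11, FP=0+1+0+1=2 → 11/13 = 0.8462
  hiphop: TP=7, FP=0+1+0+0=1 → 7/8 = 0.8750
  metal: TP=6, FP=0+3+0+1=4 → 6/10 = 0.6000
Macro-precision = mean = (0.5000 + 0.7500 + 0.8462 + 0.8750 + 0.6000) / 5 = 0.714

0.714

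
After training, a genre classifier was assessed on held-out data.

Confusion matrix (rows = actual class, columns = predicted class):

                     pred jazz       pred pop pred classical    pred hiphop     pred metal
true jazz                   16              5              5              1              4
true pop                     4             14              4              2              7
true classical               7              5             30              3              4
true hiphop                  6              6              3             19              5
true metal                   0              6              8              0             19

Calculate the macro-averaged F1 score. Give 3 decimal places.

0.529

Per-class F1 score (2·TP/(2·TP+FP+FN)):
  jazz: TP=16, FP=4+7+6+0=17, FN=5+5+1+4=15 → 32/64 = 0.5000
  pop: TP=14, FP=5+5+6+6=22, FN=4+4+2+7=17 → 28/67 = 0.4179
  classical: TP=30, FP=5+4+3+8=20, FN=7+5+3+4=19 → 60/99 = 0.6061
  hiphop: TP=19, FP=1+2+3+0=6, FN=6+6+3+5=20 → 38/64 = 0.5938
  metal: TP=19, FP=4+7+4+5=20, FN=0+6+8+0=14 → 38/72 = 0.5278
Macro-F1 score = mean = (0.5000 + 0.4179 + 0.6061 + 0.5938 + 0.5278) / 5 = 0.529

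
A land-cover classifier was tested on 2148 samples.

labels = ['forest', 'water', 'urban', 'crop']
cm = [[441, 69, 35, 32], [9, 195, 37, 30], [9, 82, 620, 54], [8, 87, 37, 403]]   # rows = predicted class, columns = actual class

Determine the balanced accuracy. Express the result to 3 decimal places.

Balanced accuracy = mean of per-class recall.
  forest: recall = 441/467 = 0.9443
  water: recall = 195/433 = 0.4503
  urban: recall = 620/729 = 0.8505
  crop: recall = 403/519 = 0.7765
Mean = (0.9443 + 0.4503 + 0.8505 + 0.7765) / 4 = 0.755

0.755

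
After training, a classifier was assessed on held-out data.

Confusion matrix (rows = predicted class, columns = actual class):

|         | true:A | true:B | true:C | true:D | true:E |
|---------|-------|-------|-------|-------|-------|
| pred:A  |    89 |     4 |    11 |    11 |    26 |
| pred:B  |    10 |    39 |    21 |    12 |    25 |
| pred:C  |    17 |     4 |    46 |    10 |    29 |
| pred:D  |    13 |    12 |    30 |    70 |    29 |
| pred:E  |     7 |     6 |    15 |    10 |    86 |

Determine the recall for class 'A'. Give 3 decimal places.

0.654

recall = TP/(TP+FN).
A: TP=89, FN=10+17+13+7=47 → 89/136 = 0.6544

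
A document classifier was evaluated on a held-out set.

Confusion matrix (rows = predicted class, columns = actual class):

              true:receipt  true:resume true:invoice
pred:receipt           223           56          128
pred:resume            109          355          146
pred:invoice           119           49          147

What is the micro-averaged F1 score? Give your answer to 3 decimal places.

0.544

Micro-averaging pools counts across classes: ΣTP=725, ΣFP=607, ΣFN=607.
Micro-F1 score = 2·TP/(2·TP+FP+FN) on pooled counts = 0.544 (equals overall accuracy in single-label multiclass).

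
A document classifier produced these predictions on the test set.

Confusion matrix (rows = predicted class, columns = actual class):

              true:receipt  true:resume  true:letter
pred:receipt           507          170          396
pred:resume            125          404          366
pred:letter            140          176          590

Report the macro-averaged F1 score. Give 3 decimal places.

0.521

Per-class F1 score (2·TP/(2·TP+FP+FN)):
  receipt: TP=507, FP=170+396=566, FN=125+140=265 → 1014/1845 = 0.5496
  resume: TP=404, FP=125+366=491, FN=170+176=346 → 808/1645 = 0.4912
  letter: TP=590, FP=140+176=316, FN=396+366=762 → 1180/2258 = 0.5226
Macro-F1 score = mean = (0.5496 + 0.4912 + 0.5226) / 3 = 0.521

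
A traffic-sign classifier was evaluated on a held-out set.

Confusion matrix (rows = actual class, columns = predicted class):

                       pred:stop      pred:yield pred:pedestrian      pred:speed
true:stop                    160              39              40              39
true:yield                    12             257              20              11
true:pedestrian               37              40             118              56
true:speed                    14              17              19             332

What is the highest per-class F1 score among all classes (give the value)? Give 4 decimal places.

Per-class F1 score (2·TP/(2·TP+FP+FN)):
  stop: TP=160, FP=12+37+14=63, FN=39+40+39=118 → 320/501 = 0.63872
  yield: TP=257, FP=39+40+17=96, FN=12+20+11=43 → 514/653 = 0.78714
  pedestrian: TP=118, FP=40+20+19=79, FN=37+40+56=133 → 236/448 = 0.52679
  speed: TP=332, FP=39+11+56=106, FN=14+17+19=50 → 664/820 = 0.80976
Highest is class 'speed' with F1 score = 0.8098.

0.8098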